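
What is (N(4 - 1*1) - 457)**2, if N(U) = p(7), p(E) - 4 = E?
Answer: 198916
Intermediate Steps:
p(E) = 4 + E
N(U) = 11 (N(U) = 4 + 7 = 11)
(N(4 - 1*1) - 457)**2 = (11 - 457)**2 = (-446)**2 = 198916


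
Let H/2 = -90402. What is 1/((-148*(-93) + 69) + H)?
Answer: -1/166971 ≈ -5.9891e-6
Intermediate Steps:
H = -180804 (H = 2*(-90402) = -180804)
1/((-148*(-93) + 69) + H) = 1/((-148*(-93) + 69) - 180804) = 1/((13764 + 69) - 180804) = 1/(13833 - 180804) = 1/(-166971) = -1/166971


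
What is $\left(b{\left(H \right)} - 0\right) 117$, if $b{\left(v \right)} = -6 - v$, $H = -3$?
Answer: $-351$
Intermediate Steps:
$\left(b{\left(H \right)} - 0\right) 117 = \left(\left(-6 - -3\right) - 0\right) 117 = \left(\left(-6 + 3\right) + \left(-54 + 54\right)\right) 117 = \left(-3 + 0\right) 117 = \left(-3\right) 117 = -351$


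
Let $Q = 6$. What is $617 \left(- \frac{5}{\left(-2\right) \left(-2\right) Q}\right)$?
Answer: $- \frac{3085}{24} \approx -128.54$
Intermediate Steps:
$617 \left(- \frac{5}{\left(-2\right) \left(-2\right) Q}\right) = 617 \left(- \frac{5}{\left(-2\right) \left(-2\right) 6}\right) = 617 \left(- \frac{5}{4 \cdot 6}\right) = 617 \left(- \frac{5}{24}\right) = - \frac{3085}{24}$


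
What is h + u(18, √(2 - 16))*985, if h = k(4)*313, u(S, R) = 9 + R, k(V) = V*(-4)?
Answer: 3857 + 985*I*√14 ≈ 3857.0 + 3685.5*I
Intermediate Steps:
k(V) = -4*V
h = -5008 (h = -4*4*313 = -16*313 = -5008)
h + u(18, √(2 - 16))*985 = -5008 + (9 + √(2 - 16))*985 = -5008 + (9 + √(-14))*985 = -5008 + (9 + I*√14)*985 = -5008 + (8865 + 985*I*√14) = 3857 + 985*I*√14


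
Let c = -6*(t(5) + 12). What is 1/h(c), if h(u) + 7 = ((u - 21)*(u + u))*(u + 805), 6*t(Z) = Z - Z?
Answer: 1/9816329 ≈ 1.0187e-7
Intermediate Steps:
t(Z) = 0 (t(Z) = (Z - Z)/6 = (⅙)*0 = 0)
c = -72 (c = -6*(0 + 12) = -6*12 = -72)
h(u) = -7 + 2*u*(-21 + u)*(805 + u) (h(u) = -7 + ((u - 21)*(u + u))*(u + 805) = -7 + ((-21 + u)*(2*u))*(805 + u) = -7 + (2*u*(-21 + u))*(805 + u) = -7 + 2*u*(-21 + u)*(805 + u))
1/h(c) = 1/(-7 - 33810*(-72) + 2*(-72)³ + 1568*(-72)²) = 1/(-7 + 2434320 + 2*(-373248) + 1568*5184) = 1/(-7 + 2434320 - 746496 + 8128512) = 1/9816329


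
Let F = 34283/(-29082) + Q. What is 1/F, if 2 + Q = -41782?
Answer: -29082/1215196571 ≈ -2.3932e-5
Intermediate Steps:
Q = -41784 (Q = -2 - 41782 = -41784)
F = -1215196571/29082 (F = 34283/(-29082) - 41784 = 34283*(-1/29082) - 41784 = -34283/29082 - 41784 = -1215196571/29082 ≈ -41785.)
1/F = 1/(-1215196571/29082) = -29082/1215196571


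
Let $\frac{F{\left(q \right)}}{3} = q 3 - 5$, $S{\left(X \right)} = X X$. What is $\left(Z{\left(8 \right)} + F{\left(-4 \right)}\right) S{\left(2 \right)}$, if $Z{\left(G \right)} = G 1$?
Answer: $-172$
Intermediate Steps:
$Z{\left(G \right)} = G$
$S{\left(X \right)} = X^{2}$
$F{\left(q \right)} = -15 + 9 q$ ($F{\left(q \right)} = 3 \left(q 3 - 5\right) = 3 \left(3 q - 5\right) = 3 \left(-5 + 3 q\right) = -15 + 9 q$)
$\left(Z{\left(8 \right)} + F{\left(-4 \right)}\right) S{\left(2 \right)} = \left(8 + \left(-15 + 9 \left(-4\right)\right)\right) 2^{2} = \left(8 - 51\right) 4 = \left(-43\right) 4 = -172$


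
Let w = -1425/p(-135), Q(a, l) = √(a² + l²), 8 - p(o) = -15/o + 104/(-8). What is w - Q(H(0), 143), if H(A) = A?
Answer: -39709/188 ≈ -211.22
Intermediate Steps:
p(o) = 21 + 15/o (p(o) = 8 - (-15/o + 104/(-8)) = 8 - (-15/o + 104*(-⅛)) = 8 - (-15/o - 13) = 8 - (-13 - 15/o) = 8 + (13 + 15/o) = 21 + 15/o)
w = -12825/188 (w = -1425/(21 + 15/(-135)) = -1425/(21 + 15*(-1/135)) = -1425/(21 - ⅑) = -1425/188/9 = -1425*9/188 = -12825/188 ≈ -68.218)
w - Q(H(0), 143) = -12825/188 - √(0² + 143²) = -12825/188 - √(0 + 20449) = -12825/188 - √20449 = -12825/188 - 1*143 = -12825/188 - 143 = -39709/188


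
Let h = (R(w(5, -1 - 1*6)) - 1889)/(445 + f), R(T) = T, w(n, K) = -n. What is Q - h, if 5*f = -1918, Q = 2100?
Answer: 654170/307 ≈ 2130.8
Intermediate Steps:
f = -1918/5 (f = (⅕)*(-1918) = -1918/5 ≈ -383.60)
h = -9470/307 (h = (-1*5 - 1889)/(445 - 1918/5) = (-5 - 1889)/(307/5) = -1894*5/307 = -9470/307 ≈ -30.847)
Q - h = 2100 - 1*(-9470/307) = 2100 + 9470/307 = 654170/307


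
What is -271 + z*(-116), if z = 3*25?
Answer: -8971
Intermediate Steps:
z = 75
-271 + z*(-116) = -271 + 75*(-116) = -271 - 8700 = -8971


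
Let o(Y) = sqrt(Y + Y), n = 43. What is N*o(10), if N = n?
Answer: 86*sqrt(5) ≈ 192.30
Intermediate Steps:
N = 43
o(Y) = sqrt(2)*sqrt(Y) (o(Y) = sqrt(2*Y) = sqrt(2)*sqrt(Y))
N*o(10) = 43*(sqrt(2)*sqrt(10)) = 43*(2*sqrt(5)) = 86*sqrt(5)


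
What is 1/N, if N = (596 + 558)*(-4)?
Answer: -1/4616 ≈ -0.00021664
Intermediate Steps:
N = -4616 (N = 1154*(-4) = -4616)
1/N = 1/(-4616) = -1/4616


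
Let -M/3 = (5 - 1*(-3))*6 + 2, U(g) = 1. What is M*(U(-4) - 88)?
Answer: 13050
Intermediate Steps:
M = -150 (M = -3*((5 - 1*(-3))*6 + 2) = -3*((5 + 3)*6 + 2) = -3*(8*6 + 2) = -3*(48 + 2) = -3*50 = -150)
M*(U(-4) - 88) = -150*(1 - 88) = -150*(-87) = 13050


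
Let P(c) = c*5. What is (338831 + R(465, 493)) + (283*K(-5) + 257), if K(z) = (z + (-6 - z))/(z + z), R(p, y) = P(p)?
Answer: 1707914/5 ≈ 3.4158e+5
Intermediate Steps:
P(c) = 5*c
R(p, y) = 5*p
K(z) = -3/z (K(z) = -6*1/(2*z) = -3/z)
(338831 + R(465, 493)) + (283*K(-5) + 257) = (338831 + 5*465) + (283*(-3/(-5)) + 257) = (338831 + 2325) + (283*(-3*(-⅕)) + 257) = 341156 + (283*(⅗) + 257) = 341156 + (849/5 + 257) = 341156 + 2134/5 = 1707914/5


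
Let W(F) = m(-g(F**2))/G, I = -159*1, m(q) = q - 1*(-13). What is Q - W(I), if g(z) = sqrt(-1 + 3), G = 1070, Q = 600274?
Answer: 642293167/1070 + sqrt(2)/1070 ≈ 6.0027e+5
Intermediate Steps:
g(z) = sqrt(2)
m(q) = 13 + q (m(q) = q + 13 = 13 + q)
I = -159
W(F) = 13/1070 - sqrt(2)/1070 (W(F) = (13 - sqrt(2))/1070 = (13 - sqrt(2))*(1/1070) = 13/1070 - sqrt(2)/1070)
Q - W(I) = 600274 - (13/1070 - sqrt(2)/1070) = 600274 + (-13/1070 + sqrt(2)/1070) = 642293167/1070 + sqrt(2)/1070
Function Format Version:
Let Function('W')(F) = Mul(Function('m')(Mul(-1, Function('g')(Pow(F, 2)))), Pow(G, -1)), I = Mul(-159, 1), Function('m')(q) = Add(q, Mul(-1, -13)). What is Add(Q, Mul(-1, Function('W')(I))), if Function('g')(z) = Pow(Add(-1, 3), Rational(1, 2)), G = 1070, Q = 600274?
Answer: Add(Rational(642293167, 1070), Mul(Rational(1, 1070), Pow(2, Rational(1, 2)))) ≈ 6.0027e+5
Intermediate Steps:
Function('g')(z) = Pow(2, Rational(1, 2))
Function('m')(q) = Add(13, q) (Function('m')(q) = Add(q, 13) = Add(13, q))
I = -159
Function('W')(F) = Add(Rational(13, 1070), Mul(Rational(-1, 1070), Pow(2, Rational(1, 2)))) (Function('W')(F) = Mul(Add(13, Mul(-1, Pow(2, Rational(1, 2)))), Pow(1070, -1)) = Mul(Add(13, Mul(-1, Pow(2, Rational(1, 2)))), Rational(1, 1070)) = Add(Rational(13, 1070), Mul(Rational(-1, 1070), Pow(2, Rational(1, 2)))))
Add(Q, Mul(-1, Function('W')(I))) = Add(600274, Mul(-1, Add(Rational(13, 1070), Mul(Rational(-1, 1070), Pow(2, Rational(1, 2)))))) = Add(600274, Add(Rational(-13, 1070), Mul(Rational(1, 1070), Pow(2, Rational(1, 2))))) = Add(Rational(642293167, 1070), Mul(Rational(1, 1070), Pow(2, Rational(1, 2))))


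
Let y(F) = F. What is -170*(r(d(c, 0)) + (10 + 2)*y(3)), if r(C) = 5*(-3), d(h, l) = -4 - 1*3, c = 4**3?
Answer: -3570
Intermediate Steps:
c = 64
d(h, l) = -7 (d(h, l) = -4 - 3 = -7)
r(C) = -15
-170*(r(d(c, 0)) + (10 + 2)*y(3)) = -170*(-15 + (10 + 2)*3) = -170*(-15 + 12*3) = -170*(-15 + 36) = -170*21 = -3570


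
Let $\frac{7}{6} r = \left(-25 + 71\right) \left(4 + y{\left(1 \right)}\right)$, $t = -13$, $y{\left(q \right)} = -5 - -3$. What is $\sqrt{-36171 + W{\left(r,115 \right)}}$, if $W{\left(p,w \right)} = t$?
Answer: $2 i \sqrt{9046} \approx 190.22 i$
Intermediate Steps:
$y{\left(q \right)} = -2$ ($y{\left(q \right)} = -5 + 3 = -2$)
$r = \frac{552}{7}$ ($r = \frac{6 \left(-25 + 71\right) \left(4 - 2\right)}{7} = \frac{6 \cdot 46 \cdot 2}{7} = \frac{6}{7} \cdot 92 = \frac{552}{7} \approx 78.857$)
$W{\left(p,w \right)} = -13$
$\sqrt{-36171 + W{\left(r,115 \right)}} = \sqrt{-36171 - 13} = \sqrt{-36184} = 2 i \sqrt{9046}$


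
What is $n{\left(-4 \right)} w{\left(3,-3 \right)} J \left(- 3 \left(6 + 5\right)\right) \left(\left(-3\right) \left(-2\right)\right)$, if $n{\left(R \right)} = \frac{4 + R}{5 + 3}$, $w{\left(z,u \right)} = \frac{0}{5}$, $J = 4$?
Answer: $0$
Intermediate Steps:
$w{\left(z,u \right)} = 0$ ($w{\left(z,u \right)} = 0 \cdot \frac{1}{5} = 0$)
$n{\left(R \right)} = \frac{1}{2} + \frac{R}{8}$ ($n{\left(R \right)} = \frac{4 + R}{8} = \left(4 + R\right) \frac{1}{8} = \frac{1}{2} + \frac{R}{8}$)
$n{\left(-4 \right)} w{\left(3,-3 \right)} J \left(- 3 \left(6 + 5\right)\right) \left(\left(-3\right) \left(-2\right)\right) = \left(\frac{1}{2} + \frac{1}{8} \left(-4\right)\right) 0 \cdot 4 \left(- 3 \left(6 + 5\right)\right) \left(\left(-3\right) \left(-2\right)\right) = \left(\frac{1}{2} - \frac{1}{2}\right) 0 \cdot 4 \left(\left(-3\right) 11\right) 6 = 0 \cdot 0 \cdot 4 \left(-33\right) 6 = 0 \cdot 4 \left(-33\right) 6 = 0 \left(-33\right) 6 = 0 \cdot 6 = 0$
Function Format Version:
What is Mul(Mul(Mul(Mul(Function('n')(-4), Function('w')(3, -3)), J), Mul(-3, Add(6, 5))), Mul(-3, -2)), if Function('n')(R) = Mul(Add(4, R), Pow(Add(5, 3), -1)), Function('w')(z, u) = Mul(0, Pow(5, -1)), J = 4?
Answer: 0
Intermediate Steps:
Function('w')(z, u) = 0 (Function('w')(z, u) = Mul(0, Rational(1, 5)) = 0)
Function('n')(R) = Add(Rational(1, 2), Mul(Rational(1, 8), R)) (Function('n')(R) = Mul(Add(4, R), Pow(8, -1)) = Mul(Add(4, R), Rational(1, 8)) = Add(Rational(1, 2), Mul(Rational(1, 8), R)))
Mul(Mul(Mul(Mul(Function('n')(-4), Function('w')(3, -3)), J), Mul(-3, Add(6, 5))), Mul(-3, -2)) = Mul(Mul(Mul(Mul(Add(Rational(1, 2), Mul(Rational(1, 8), -4)), 0), 4), Mul(-3, Add(6, 5))), Mul(-3, -2)) = Mul(Mul(Mul(Mul(Add(Rational(1, 2), Rational(-1, 2)), 0), 4), Mul(-3, 11)), 6) = Mul(Mul(Mul(Mul(0, 0), 4), -33), 6) = Mul(Mul(Mul(0, 4), -33), 6) = Mul(Mul(0, -33), 6) = Mul(0, 6) = 0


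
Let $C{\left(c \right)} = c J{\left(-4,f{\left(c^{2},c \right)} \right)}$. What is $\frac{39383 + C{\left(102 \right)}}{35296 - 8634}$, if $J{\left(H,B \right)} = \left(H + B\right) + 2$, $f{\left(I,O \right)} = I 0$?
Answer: $\frac{39179}{26662} \approx 1.4695$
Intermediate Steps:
$f{\left(I,O \right)} = 0$
$J{\left(H,B \right)} = 2 + B + H$ ($J{\left(H,B \right)} = \left(B + H\right) + 2 = 2 + B + H$)
$C{\left(c \right)} = - 2 c$ ($C{\left(c \right)} = c \left(2 + 0 - 4\right) = c \left(-2\right) = - 2 c$)
$\frac{39383 + C{\left(102 \right)}}{35296 - 8634} = \frac{39383 - 204}{35296 - 8634} = \frac{39383 - 204}{26662} = 39179 \cdot \frac{1}{26662} = \frac{39179}{26662}$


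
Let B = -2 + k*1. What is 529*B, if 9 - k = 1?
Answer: 3174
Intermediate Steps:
k = 8 (k = 9 - 1*1 = 9 - 1 = 8)
B = 6 (B = -2 + 8*1 = -2 + 8 = 6)
529*B = 529*6 = 3174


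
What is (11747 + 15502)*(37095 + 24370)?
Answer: 1674859785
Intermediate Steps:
(11747 + 15502)*(37095 + 24370) = 27249*61465 = 1674859785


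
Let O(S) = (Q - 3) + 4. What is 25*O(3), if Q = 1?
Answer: 50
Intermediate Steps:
O(S) = 2 (O(S) = (1 - 3) + 4 = -2 + 4 = 2)
25*O(3) = 25*2 = 50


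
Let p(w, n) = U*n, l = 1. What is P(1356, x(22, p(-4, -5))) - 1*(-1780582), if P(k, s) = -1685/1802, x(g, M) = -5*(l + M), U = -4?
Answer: 3208607079/1802 ≈ 1.7806e+6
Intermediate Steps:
p(w, n) = -4*n
x(g, M) = -5 - 5*M (x(g, M) = -5*(1 + M) = -5 - 5*M)
P(k, s) = -1685/1802 (P(k, s) = -1685*1/1802 = -1685/1802)
P(1356, x(22, p(-4, -5))) - 1*(-1780582) = -1685/1802 - 1*(-1780582) = -1685/1802 + 1780582 = 3208607079/1802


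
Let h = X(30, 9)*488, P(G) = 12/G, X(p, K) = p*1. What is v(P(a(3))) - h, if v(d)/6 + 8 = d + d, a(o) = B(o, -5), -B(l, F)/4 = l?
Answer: -14700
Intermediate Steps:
B(l, F) = -4*l
a(o) = -4*o
X(p, K) = p
v(d) = -48 + 12*d (v(d) = -48 + 6*(d + d) = -48 + 6*(2*d) = -48 + 12*d)
h = 14640 (h = 30*488 = 14640)
v(P(a(3))) - h = (-48 + 12*(12/((-4*3)))) - 1*14640 = (-48 + 12*(12/(-12))) - 14640 = (-48 + 12*(12*(-1/12))) - 14640 = (-48 + 12*(-1)) - 14640 = (-48 - 12) - 14640 = -60 - 14640 = -14700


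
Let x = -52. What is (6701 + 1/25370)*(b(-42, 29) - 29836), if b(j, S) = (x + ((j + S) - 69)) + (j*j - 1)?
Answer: -4795313292797/25370 ≈ -1.8902e+8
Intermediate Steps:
b(j, S) = -122 + S + j + j² (b(j, S) = (-52 + ((j + S) - 69)) + (j*j - 1) = (-52 + ((S + j) - 69)) + (j² - 1) = (-52 + (-69 + S + j)) + (-1 + j²) = (-121 + S + j) + (-1 + j²) = -122 + S + j + j²)
(6701 + 1/25370)*(b(-42, 29) - 29836) = (6701 + 1/25370)*((-122 + 29 - 42 + (-42)²) - 29836) = (6701 + 1/25370)*((-122 + 29 - 42 + 1764) - 29836) = 170004371*(1629 - 29836)/25370 = (170004371/25370)*(-28207) = -4795313292797/25370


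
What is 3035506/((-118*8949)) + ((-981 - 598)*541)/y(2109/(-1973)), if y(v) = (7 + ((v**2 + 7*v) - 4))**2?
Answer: -2278291569121899710367614/29749583863971421317 ≈ -76582.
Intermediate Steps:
y(v) = (3 + v**2 + 7*v)**2 (y(v) = (7 + (-4 + v**2 + 7*v))**2 = (3 + v**2 + 7*v)**2)
3035506/((-118*8949)) + ((-981 - 598)*541)/y(2109/(-1973)) = 3035506/((-118*8949)) + ((-981 - 598)*541)/((3 + (2109/(-1973))**2 + 7*(2109/(-1973)))**2) = 3035506/(-1055982) + (-1579*541)/((3 + (2109*(-1/1973))**2 + 7*(2109*(-1/1973)))**2) = 3035506*(-1/1055982) - 854239/(3 + (-2109/1973)**2 + 7*(-2109/1973))**2 = -1517753/527991 - 854239/(3 + 4447881/3892729 - 14763/1973)**2 = -1517753/527991 - 854239/((-13001331/3892729)**2) = -1517753/527991 - 854239/169034607771561/15153339067441 = -1517753/527991 - 854239*15153339067441/169034607771561 = -1517753/527991 - 12944573211631732399/169034607771561 = -2278291569121899710367614/29749583863971421317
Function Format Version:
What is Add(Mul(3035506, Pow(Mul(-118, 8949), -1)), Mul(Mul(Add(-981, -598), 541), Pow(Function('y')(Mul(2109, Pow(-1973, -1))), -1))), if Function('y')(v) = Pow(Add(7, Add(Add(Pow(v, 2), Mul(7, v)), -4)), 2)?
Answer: Rational(-2278291569121899710367614, 29749583863971421317) ≈ -76582.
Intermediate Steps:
Function('y')(v) = Pow(Add(3, Pow(v, 2), Mul(7, v)), 2) (Function('y')(v) = Pow(Add(7, Add(-4, Pow(v, 2), Mul(7, v))), 2) = Pow(Add(3, Pow(v, 2), Mul(7, v)), 2))
Add(Mul(3035506, Pow(Mul(-118, 8949), -1)), Mul(Mul(Add(-981, -598), 541), Pow(Function('y')(Mul(2109, Pow(-1973, -1))), -1))) = Add(Mul(3035506, Pow(Mul(-118, 8949), -1)), Mul(Mul(Add(-981, -598), 541), Pow(Pow(Add(3, Pow(Mul(2109, Pow(-1973, -1)), 2), Mul(7, Mul(2109, Pow(-1973, -1)))), 2), -1))) = Add(Mul(3035506, Pow(-1055982, -1)), Mul(Mul(-1579, 541), Pow(Pow(Add(3, Pow(Mul(2109, Rational(-1, 1973)), 2), Mul(7, Mul(2109, Rational(-1, 1973)))), 2), -1))) = Add(Mul(3035506, Rational(-1, 1055982)), Mul(-854239, Pow(Pow(Add(3, Pow(Rational(-2109, 1973), 2), Mul(7, Rational(-2109, 1973))), 2), -1))) = Add(Rational(-1517753, 527991), Mul(-854239, Pow(Pow(Add(3, Rational(4447881, 3892729), Rational(-14763, 1973)), 2), -1))) = Add(Rational(-1517753, 527991), Mul(-854239, Pow(Pow(Rational(-13001331, 3892729), 2), -1))) = Add(Rational(-1517753, 527991), Mul(-854239, Pow(Rational(169034607771561, 15153339067441), -1))) = Add(Rational(-1517753, 527991), Mul(-854239, Rational(15153339067441, 169034607771561))) = Add(Rational(-1517753, 527991), Rational(-12944573211631732399, 169034607771561)) = Rational(-2278291569121899710367614, 29749583863971421317)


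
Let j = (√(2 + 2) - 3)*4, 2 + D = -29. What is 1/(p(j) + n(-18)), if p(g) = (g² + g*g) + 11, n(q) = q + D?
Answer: -⅙ ≈ -0.16667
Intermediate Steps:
D = -31 (D = -2 - 29 = -31)
j = -4 (j = (√4 - 3)*4 = (2 - 3)*4 = -1*4 = -4)
n(q) = -31 + q (n(q) = q - 31 = -31 + q)
p(g) = 11 + 2*g² (p(g) = (g² + g²) + 11 = 2*g² + 11 = 11 + 2*g²)
1/(p(j) + n(-18)) = 1/((11 + 2*(-4)²) + (-31 - 18)) = 1/((11 + 2*16) - 49) = 1/((11 + 32) - 49) = 1/(43 - 49) = 1/(-6) = -⅙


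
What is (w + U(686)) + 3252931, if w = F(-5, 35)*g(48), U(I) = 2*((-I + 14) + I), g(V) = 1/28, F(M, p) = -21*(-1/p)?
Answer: 455414263/140 ≈ 3.2530e+6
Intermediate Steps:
F(M, p) = 21/p (F(M, p) = -(-21)/p = 21/p)
g(V) = 1/28
U(I) = 28 (U(I) = 2*((14 - I) + I) = 2*14 = 28)
w = 3/140 (w = (21/35)*(1/28) = (21*(1/35))*(1/28) = (3/5)*(1/28) = 3/140 ≈ 0.021429)
(w + U(686)) + 3252931 = (3/140 + 28) + 3252931 = 3923/140 + 3252931 = 455414263/140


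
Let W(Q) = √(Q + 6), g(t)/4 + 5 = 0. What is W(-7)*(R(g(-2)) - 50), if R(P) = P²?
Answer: 350*I ≈ 350.0*I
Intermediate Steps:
g(t) = -20 (g(t) = -20 + 4*0 = -20 + 0 = -20)
W(Q) = √(6 + Q)
W(-7)*(R(g(-2)) - 50) = √(6 - 7)*((-20)² - 50) = √(-1)*(400 - 50) = I*350 = 350*I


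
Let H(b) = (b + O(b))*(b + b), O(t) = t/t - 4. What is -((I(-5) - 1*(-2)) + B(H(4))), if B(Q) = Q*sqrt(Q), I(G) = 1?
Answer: -3 - 16*sqrt(2) ≈ -25.627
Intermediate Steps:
O(t) = -3 (O(t) = 1 - 4 = -3)
H(b) = 2*b*(-3 + b) (H(b) = (b - 3)*(b + b) = (-3 + b)*(2*b) = 2*b*(-3 + b))
B(Q) = Q**(3/2)
-((I(-5) - 1*(-2)) + B(H(4))) = -((1 - 1*(-2)) + (2*4*(-3 + 4))**(3/2)) = -((1 + 2) + (2*4*1)**(3/2)) = -(3 + 8**(3/2)) = -(3 + 16*sqrt(2)) = -3 - 16*sqrt(2)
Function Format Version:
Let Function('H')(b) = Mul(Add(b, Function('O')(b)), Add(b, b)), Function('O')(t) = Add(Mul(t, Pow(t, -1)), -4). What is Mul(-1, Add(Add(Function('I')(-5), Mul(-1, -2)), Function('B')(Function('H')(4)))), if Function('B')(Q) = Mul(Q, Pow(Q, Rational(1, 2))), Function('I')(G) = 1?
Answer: Add(-3, Mul(-16, Pow(2, Rational(1, 2)))) ≈ -25.627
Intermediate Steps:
Function('O')(t) = -3 (Function('O')(t) = Add(1, -4) = -3)
Function('H')(b) = Mul(2, b, Add(-3, b)) (Function('H')(b) = Mul(Add(b, -3), Add(b, b)) = Mul(Add(-3, b), Mul(2, b)) = Mul(2, b, Add(-3, b)))
Function('B')(Q) = Pow(Q, Rational(3, 2))
Mul(-1, Add(Add(Function('I')(-5), Mul(-1, -2)), Function('B')(Function('H')(4)))) = Mul(-1, Add(Add(1, Mul(-1, -2)), Pow(Mul(2, 4, Add(-3, 4)), Rational(3, 2)))) = Mul(-1, Add(Add(1, 2), Pow(Mul(2, 4, 1), Rational(3, 2)))) = Mul(-1, Add(3, Pow(8, Rational(3, 2)))) = Mul(-1, Add(3, Mul(16, Pow(2, Rational(1, 2))))) = Add(-3, Mul(-16, Pow(2, Rational(1, 2))))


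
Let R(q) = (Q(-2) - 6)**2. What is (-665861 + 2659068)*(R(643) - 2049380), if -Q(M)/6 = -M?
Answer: -4084192762592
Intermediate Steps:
Q(M) = 6*M (Q(M) = -(-6)*M = 6*M)
R(q) = 324 (R(q) = (6*(-2) - 6)**2 = (-12 - 6)**2 = (-18)**2 = 324)
(-665861 + 2659068)*(R(643) - 2049380) = (-665861 + 2659068)*(324 - 2049380) = 1993207*(-2049056) = -4084192762592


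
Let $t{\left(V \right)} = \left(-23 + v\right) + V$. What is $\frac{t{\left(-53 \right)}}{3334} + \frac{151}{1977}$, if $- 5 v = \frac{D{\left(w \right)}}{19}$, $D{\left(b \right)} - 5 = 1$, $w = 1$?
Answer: $\frac{16770214}{313087605} \approx 0.053564$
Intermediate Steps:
$D{\left(b \right)} = 6$ ($D{\left(b \right)} = 5 + 1 = 6$)
$v = - \frac{6}{95}$ ($v = - \frac{6 \cdot \frac{1}{19}}{5} = \left(- \frac{1}{5}\right) \frac{6}{19} = - \frac{6}{95} \approx -0.063158$)
$t{\left(V \right)} = - \frac{2191}{95} + V$ ($t{\left(V \right)} = \left(-23 - \frac{6}{95}\right) + V = - \frac{2191}{95} + V$)
$\frac{t{\left(-53 \right)}}{3334} + \frac{151}{1977} = \frac{- \frac{2191}{95} - 53}{3334} + \frac{151}{1977} = \left(- \frac{7226}{95}\right) \frac{1}{3334} + 151 \cdot \frac{1}{1977} = - \frac{3613}{158365} + \frac{151}{1977} = \frac{16770214}{313087605}$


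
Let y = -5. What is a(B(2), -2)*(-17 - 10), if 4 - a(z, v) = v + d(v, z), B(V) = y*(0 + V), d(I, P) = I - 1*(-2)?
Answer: -162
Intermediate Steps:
d(I, P) = 2 + I (d(I, P) = I + 2 = 2 + I)
B(V) = -5*V (B(V) = -5*(0 + V) = -5*V)
a(z, v) = 2 - 2*v (a(z, v) = 4 - (v + (2 + v)) = 4 - (2 + 2*v) = 4 + (-2 - 2*v) = 2 - 2*v)
a(B(2), -2)*(-17 - 10) = (2 - 2*(-2))*(-17 - 10) = (2 + 4)*(-27) = 6*(-27) = -162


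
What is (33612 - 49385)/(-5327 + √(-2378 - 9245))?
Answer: 84022771/28388552 + 15773*I*√11623/28388552 ≈ 2.9597 + 0.0599*I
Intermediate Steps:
(33612 - 49385)/(-5327 + √(-2378 - 9245)) = -15773/(-5327 + √(-11623)) = -15773/(-5327 + I*√11623)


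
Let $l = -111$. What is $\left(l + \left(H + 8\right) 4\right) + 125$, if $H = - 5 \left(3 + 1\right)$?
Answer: $-34$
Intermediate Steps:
$H = -20$ ($H = \left(-5\right) 4 = -20$)
$\left(l + \left(H + 8\right) 4\right) + 125 = \left(-111 + \left(-20 + 8\right) 4\right) + 125 = \left(-111 - 48\right) + 125 = -159 + 125 = -34$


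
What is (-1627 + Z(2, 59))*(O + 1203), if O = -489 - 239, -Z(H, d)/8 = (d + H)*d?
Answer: -14449025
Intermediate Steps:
Z(H, d) = -8*d*(H + d) (Z(H, d) = -8*(d + H)*d = -8*(H + d)*d = -8*d*(H + d))
O = -728
(-1627 + Z(2, 59))*(O + 1203) = (-1627 - 8*59*(2 + 59))*(-728 + 1203) = (-1627 - 8*59*61)*475 = (-1627 - 28792)*475 = -30419*475 = -14449025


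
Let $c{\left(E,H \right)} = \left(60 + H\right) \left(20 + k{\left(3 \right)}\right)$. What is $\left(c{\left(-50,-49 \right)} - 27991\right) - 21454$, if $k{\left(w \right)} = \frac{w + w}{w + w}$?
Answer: $-49214$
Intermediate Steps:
$k{\left(w \right)} = 1$ ($k{\left(w \right)} = \frac{2 w}{2 w} = 2 w \frac{1}{2 w} = 1$)
$c{\left(E,H \right)} = 1260 + 21 H$ ($c{\left(E,H \right)} = \left(60 + H\right) \left(20 + 1\right) = \left(60 + H\right) 21 = 1260 + 21 H$)
$\left(c{\left(-50,-49 \right)} - 27991\right) - 21454 = \left(\left(1260 + 21 \left(-49\right)\right) - 27991\right) - 21454 = \left(\left(1260 - 1029\right) - 27991\right) - 21454 = \left(231 - 27991\right) - 21454 = -27760 - 21454 = -49214$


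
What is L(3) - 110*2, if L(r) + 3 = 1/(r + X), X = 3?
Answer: -1337/6 ≈ -222.83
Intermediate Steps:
L(r) = -3 + 1/(3 + r) (L(r) = -3 + 1/(r + 3) = -3 + 1/(3 + r))
L(3) - 110*2 = (-8 - 3*3)/(3 + 3) - 110*2 = (-8 - 9)/6 - 220 = (⅙)*(-17) - 220 = -17/6 - 220 = -1337/6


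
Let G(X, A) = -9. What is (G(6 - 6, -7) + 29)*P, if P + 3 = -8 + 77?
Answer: 1320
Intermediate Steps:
P = 66 (P = -3 + (-8 + 77) = -3 + 69 = 66)
(G(6 - 6, -7) + 29)*P = (-9 + 29)*66 = 20*66 = 1320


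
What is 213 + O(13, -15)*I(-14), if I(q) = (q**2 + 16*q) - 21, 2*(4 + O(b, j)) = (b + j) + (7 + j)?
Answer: 654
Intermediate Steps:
O(b, j) = -1/2 + j + b/2 (O(b, j) = -4 + ((b + j) + (7 + j))/2 = -4 + (7 + b + 2*j)/2 = -4 + (7/2 + j + b/2) = -1/2 + j + b/2)
I(q) = -21 + q**2 + 16*q
213 + O(13, -15)*I(-14) = 213 + (-1/2 - 15 + (1/2)*13)*(-21 + (-14)**2 + 16*(-14)) = 213 + (-1/2 - 15 + 13/2)*(-21 + 196 - 224) = 213 - 9*(-49) = 213 + 441 = 654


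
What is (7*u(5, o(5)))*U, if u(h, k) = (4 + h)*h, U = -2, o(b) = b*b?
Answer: -630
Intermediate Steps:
o(b) = b²
u(h, k) = h*(4 + h)
(7*u(5, o(5)))*U = (7*(5*(4 + 5)))*(-2) = (7*(5*9))*(-2) = (7*45)*(-2) = 315*(-2) = -630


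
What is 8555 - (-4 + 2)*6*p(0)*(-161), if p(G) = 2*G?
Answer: 8555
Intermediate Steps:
8555 - (-4 + 2)*6*p(0)*(-161) = 8555 - (-4 + 2)*6*(2*0)*(-161) = 8555 - (-2*6)*0*(-161) = 8555 - (-12)*0 = 8555 - 1*0 = 8555 + 0 = 8555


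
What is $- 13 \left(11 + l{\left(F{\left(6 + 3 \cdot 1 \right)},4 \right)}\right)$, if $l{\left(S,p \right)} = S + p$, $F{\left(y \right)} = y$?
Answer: $-312$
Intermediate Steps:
$- 13 \left(11 + l{\left(F{\left(6 + 3 \cdot 1 \right)},4 \right)}\right) = - 13 \left(11 + \left(\left(6 + 3 \cdot 1\right) + 4\right)\right) = - 13 \left(11 + \left(\left(6 + 3\right) + 4\right)\right) = - 13 \left(11 + \left(9 + 4\right)\right) = - 13 \left(11 + 13\right) = \left(-13\right) 24 = -312$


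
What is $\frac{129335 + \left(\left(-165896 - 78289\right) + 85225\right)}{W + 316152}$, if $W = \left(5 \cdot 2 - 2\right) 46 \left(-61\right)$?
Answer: $- \frac{29625}{293704} \approx -0.10087$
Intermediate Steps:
$W = -22448$ ($W = \left(10 - 2\right) 46 \left(-61\right) = 8 \cdot 46 \left(-61\right) = 368 \left(-61\right) = -22448$)
$\frac{129335 + \left(\left(-165896 - 78289\right) + 85225\right)}{W + 316152} = \frac{129335 + \left(\left(-165896 - 78289\right) + 85225\right)}{-22448 + 316152} = \frac{129335 + \left(-244185 + 85225\right)}{293704} = \left(129335 - 158960\right) \frac{1}{293704} = \left(-29625\right) \frac{1}{293704} = - \frac{29625}{293704}$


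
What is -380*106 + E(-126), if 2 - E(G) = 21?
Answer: -40299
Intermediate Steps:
E(G) = -19 (E(G) = 2 - 1*21 = 2 - 21 = -19)
-380*106 + E(-126) = -380*106 - 19 = -40280 - 19 = -40299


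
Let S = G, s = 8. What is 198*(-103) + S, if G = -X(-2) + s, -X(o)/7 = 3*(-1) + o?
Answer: -20421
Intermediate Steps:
X(o) = 21 - 7*o (X(o) = -7*(3*(-1) + o) = -7*(-3 + o) = 21 - 7*o)
G = -27 (G = -(21 - 7*(-2)) + 8 = -(21 + 14) + 8 = -1*35 + 8 = -35 + 8 = -27)
S = -27
198*(-103) + S = 198*(-103) - 27 = -20394 - 27 = -20421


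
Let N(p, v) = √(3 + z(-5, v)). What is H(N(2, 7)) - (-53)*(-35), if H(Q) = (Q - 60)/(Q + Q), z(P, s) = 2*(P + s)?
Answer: -3709/2 - 30*√7/7 ≈ -1865.8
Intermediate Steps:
z(P, s) = 2*P + 2*s
N(p, v) = √(-7 + 2*v) (N(p, v) = √(3 + (2*(-5) + 2*v)) = √(3 + (-10 + 2*v)) = √(-7 + 2*v))
H(Q) = (-60 + Q)/(2*Q) (H(Q) = (-60 + Q)/((2*Q)) = (-60 + Q)*(1/(2*Q)) = (-60 + Q)/(2*Q))
H(N(2, 7)) - (-53)*(-35) = (-60 + √(-7 + 2*7))/(2*(√(-7 + 2*7))) - (-53)*(-35) = (-60 + √(-7 + 14))/(2*(√(-7 + 14))) - 1*1855 = (-60 + √7)/(2*(√7)) - 1855 = (√7/7)*(-60 + √7)/2 - 1855 = √7*(-60 + √7)/14 - 1855 = -1855 + √7*(-60 + √7)/14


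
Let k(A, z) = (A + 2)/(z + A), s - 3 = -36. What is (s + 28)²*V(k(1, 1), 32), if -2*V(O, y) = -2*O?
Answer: 75/2 ≈ 37.500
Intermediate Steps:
s = -33 (s = 3 - 36 = -33)
k(A, z) = (2 + A)/(A + z)
V(O, y) = O (V(O, y) = -(-1)*O = O)
(s + 28)²*V(k(1, 1), 32) = (-33 + 28)²*((2 + 1)/(1 + 1)) = (-5)²*(3/2) = 25*((½)*3) = 25*(3/2) = 75/2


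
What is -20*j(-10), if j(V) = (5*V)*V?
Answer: -10000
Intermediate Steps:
j(V) = 5*V**2
-20*j(-10) = -100*(-10)**2 = -100*100 = -20*500 = -10000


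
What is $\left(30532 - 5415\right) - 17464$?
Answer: $7653$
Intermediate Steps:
$\left(30532 - 5415\right) - 17464 = 25117 - 17464 = 7653$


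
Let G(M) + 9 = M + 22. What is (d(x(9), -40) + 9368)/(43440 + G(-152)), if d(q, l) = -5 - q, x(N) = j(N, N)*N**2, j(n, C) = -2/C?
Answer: 177/817 ≈ 0.21665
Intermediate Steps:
G(M) = 13 + M (G(M) = -9 + (M + 22) = -9 + (22 + M) = 13 + M)
x(N) = -2*N (x(N) = (-2/N)*N**2 = -2*N)
(d(x(9), -40) + 9368)/(43440 + G(-152)) = ((-5 - (-2)*9) + 9368)/(43440 + (13 - 152)) = ((-5 - 1*(-18)) + 9368)/(43440 - 139) = ((-5 + 18) + 9368)/43301 = (13 + 9368)*(1/43301) = 9381*(1/43301) = 177/817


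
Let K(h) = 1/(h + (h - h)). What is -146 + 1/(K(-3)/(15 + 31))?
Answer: -284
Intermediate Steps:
K(h) = 1/h (K(h) = 1/(h + 0) = 1/h)
-146 + 1/(K(-3)/(15 + 31)) = -146 + 1/(1/((-3)*(15 + 31))) = -146 + 1/(-1/3/46) = -146 + 1/(-1/3*1/46) = -146 + 1/(-1/138) = -146 - 138 = -284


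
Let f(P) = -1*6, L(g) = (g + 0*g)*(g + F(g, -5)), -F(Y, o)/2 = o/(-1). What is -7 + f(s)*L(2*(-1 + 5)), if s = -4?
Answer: 89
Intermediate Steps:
F(Y, o) = 2*o (F(Y, o) = -2*o/(-1) = -2*o*(-1) = -(-2)*o = 2*o)
L(g) = g*(-10 + g) (L(g) = (g + 0*g)*(g + 2*(-5)) = (g + 0)*(g - 10) = g*(-10 + g))
f(P) = -6
-7 + f(s)*L(2*(-1 + 5)) = -7 - 6*2*(-1 + 5)*(-10 + 2*(-1 + 5)) = -7 - 6*2*4*(-10 + 2*4) = -7 - 48*(-10 + 8) = -7 - 48*(-2) = -7 - 6*(-16) = -7 + 96 = 89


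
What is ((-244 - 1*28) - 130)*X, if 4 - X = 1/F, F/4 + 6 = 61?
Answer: -176679/110 ≈ -1606.2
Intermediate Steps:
F = 220 (F = -24 + 4*61 = -24 + 244 = 220)
X = 879/220 (X = 4 - 1/220 = 879/220 ≈ 3.9955)
((-244 - 1*28) - 130)*X = ((-244 - 1*28) - 130)*(879/220) = ((-244 - 28) - 130)*(879/220) = (-272 - 130)*(879/220) = -402*879/220 = -176679/110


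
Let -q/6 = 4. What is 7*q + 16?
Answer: -152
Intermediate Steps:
q = -24 (q = -6*4 = -24)
7*q + 16 = 7*(-24) + 16 = -168 + 16 = -152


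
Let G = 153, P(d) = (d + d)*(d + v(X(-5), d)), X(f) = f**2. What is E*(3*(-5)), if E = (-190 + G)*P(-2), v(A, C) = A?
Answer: -51060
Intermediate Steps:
P(d) = 2*d*(25 + d) (P(d) = (d + d)*(d + (-5)**2) = (2*d)*(d + 25) = (2*d)*(25 + d) = 2*d*(25 + d))
E = 3404 (E = (-190 + 153)*(2*(-2)*(25 - 2)) = -74*(-2)*23 = -37*(-92) = 3404)
E*(3*(-5)) = 3404*(3*(-5)) = 3404*(-15) = -51060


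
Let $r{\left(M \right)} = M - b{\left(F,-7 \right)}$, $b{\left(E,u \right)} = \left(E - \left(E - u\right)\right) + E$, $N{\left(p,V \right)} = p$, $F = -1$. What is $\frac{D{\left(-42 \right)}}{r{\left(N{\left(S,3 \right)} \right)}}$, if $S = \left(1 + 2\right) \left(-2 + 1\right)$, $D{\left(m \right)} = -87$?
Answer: $- \frac{87}{5} \approx -17.4$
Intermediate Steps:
$S = -3$ ($S = 3 \left(-1\right) = -3$)
$b{\left(E,u \right)} = E + u$ ($b{\left(E,u \right)} = u + E = E + u$)
$r{\left(M \right)} = 8 + M$ ($r{\left(M \right)} = M - \left(-1 - 7\right) = M - -8 = M + 8 = 8 + M$)
$\frac{D{\left(-42 \right)}}{r{\left(N{\left(S,3 \right)} \right)}} = - \frac{87}{8 - 3} = - \frac{87}{5}$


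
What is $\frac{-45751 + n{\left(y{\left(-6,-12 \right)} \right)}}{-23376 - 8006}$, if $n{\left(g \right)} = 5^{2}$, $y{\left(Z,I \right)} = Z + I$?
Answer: $\frac{22863}{15691} \approx 1.4571$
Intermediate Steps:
$y{\left(Z,I \right)} = I + Z$
$n{\left(g \right)} = 25$
$\frac{-45751 + n{\left(y{\left(-6,-12 \right)} \right)}}{-23376 - 8006} = \frac{-45751 + 25}{-23376 - 8006} = - \frac{45726}{-31382} = \left(-45726\right) \left(- \frac{1}{31382}\right) = \frac{22863}{15691}$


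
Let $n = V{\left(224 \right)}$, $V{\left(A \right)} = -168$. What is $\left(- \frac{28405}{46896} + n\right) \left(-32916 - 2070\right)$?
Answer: $\frac{46105326323}{7816} \approx 5.8988 \cdot 10^{6}$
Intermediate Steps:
$n = -168$
$\left(- \frac{28405}{46896} + n\right) \left(-32916 - 2070\right) = \left(- \frac{28405}{46896} - 168\right) \left(-32916 - 2070\right) = \left(\left(-28405\right) \frac{1}{46896} - 168\right) \left(-34986\right) = \left(- \frac{28405}{46896} - 168\right) \left(-34986\right) = \left(- \frac{7906933}{46896}\right) \left(-34986\right) = \frac{46105326323}{7816}$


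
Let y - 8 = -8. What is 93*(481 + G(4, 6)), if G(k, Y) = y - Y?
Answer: 44175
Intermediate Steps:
y = 0 (y = 8 - 8 = 0)
G(k, Y) = -Y (G(k, Y) = 0 - Y = -Y)
93*(481 + G(4, 6)) = 93*(481 - 1*6) = 93*(481 - 6) = 93*475 = 44175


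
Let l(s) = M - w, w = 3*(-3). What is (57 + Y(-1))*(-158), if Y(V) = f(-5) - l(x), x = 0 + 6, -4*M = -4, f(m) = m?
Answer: -6636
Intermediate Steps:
M = 1 (M = -¼*(-4) = 1)
w = -9
x = 6
l(s) = 10 (l(s) = 1 - 1*(-9) = 1 + 9 = 10)
Y(V) = -15 (Y(V) = -5 - 1*10 = -5 - 10 = -15)
(57 + Y(-1))*(-158) = (57 - 15)*(-158) = 42*(-158) = -6636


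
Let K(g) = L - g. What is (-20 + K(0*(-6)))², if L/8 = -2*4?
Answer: 7056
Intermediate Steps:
L = -64 (L = 8*(-2*4) = 8*(-8) = -64)
K(g) = -64 - g
(-20 + K(0*(-6)))² = (-20 + (-64 - 0*(-6)))² = (-20 + (-64 - 1*0))² = (-20 + (-64 + 0))² = (-20 - 64)² = (-84)² = 7056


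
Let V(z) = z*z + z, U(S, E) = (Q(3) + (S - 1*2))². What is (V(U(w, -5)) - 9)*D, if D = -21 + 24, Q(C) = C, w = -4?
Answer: 243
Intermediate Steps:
U(S, E) = (1 + S)² (U(S, E) = (3 + (S - 1*2))² = (3 + (S - 2))² = (3 + (-2 + S))² = (1 + S)²)
V(z) = z + z² (V(z) = z² + z = z + z²)
D = 3
(V(U(w, -5)) - 9)*D = ((1 - 4)²*(1 + (1 - 4)²) - 9)*3 = ((-3)²*(1 + (-3)²) - 9)*3 = (9*(1 + 9) - 9)*3 = (9*10 - 9)*3 = (90 - 9)*3 = 81*3 = 243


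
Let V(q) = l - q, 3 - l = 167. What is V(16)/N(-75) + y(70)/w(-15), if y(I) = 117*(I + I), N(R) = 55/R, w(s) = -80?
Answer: 1791/44 ≈ 40.705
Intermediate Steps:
l = -164 (l = 3 - 1*167 = 3 - 167 = -164)
y(I) = 234*I (y(I) = 117*(2*I) = 234*I)
V(q) = -164 - q
V(16)/N(-75) + y(70)/w(-15) = (-164 - 1*16)/((55/(-75))) + (234*70)/(-80) = (-164 - 16)/((55*(-1/75))) + 16380*(-1/80) = -180/(-11/15) - 819/4 = -180*(-15/11) - 819/4 = 2700/11 - 819/4 = 1791/44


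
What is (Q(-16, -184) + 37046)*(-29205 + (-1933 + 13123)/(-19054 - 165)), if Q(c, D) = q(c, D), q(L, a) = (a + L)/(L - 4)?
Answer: -20799610061760/19219 ≈ -1.0822e+9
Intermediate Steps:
q(L, a) = (L + a)/(-4 + L)
Q(c, D) = (D + c)/(-4 + c) (Q(c, D) = (c + D)/(-4 + c) = (D + c)/(-4 + c))
(Q(-16, -184) + 37046)*(-29205 + (-1933 + 13123)/(-19054 - 165)) = ((-184 - 16)/(-4 - 16) + 37046)*(-29205 + (-1933 + 13123)/(-19054 - 165)) = (-200/(-20) + 37046)*(-29205 + 11190/(-19219)) = (-1/20*(-200) + 37046)*(-29205 + 11190*(-1/19219)) = (10 + 37046)*(-29205 - 11190/19219) = 37056*(-561302085/19219) = -20799610061760/19219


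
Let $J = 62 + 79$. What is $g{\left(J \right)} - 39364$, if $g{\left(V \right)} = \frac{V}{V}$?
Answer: $-39363$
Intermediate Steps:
$J = 141$
$g{\left(V \right)} = 1$
$g{\left(J \right)} - 39364 = 1 - 39364 = -39363$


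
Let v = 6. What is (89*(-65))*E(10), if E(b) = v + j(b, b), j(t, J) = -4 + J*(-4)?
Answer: 219830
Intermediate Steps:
j(t, J) = -4 - 4*J
E(b) = 2 - 4*b (E(b) = 6 + (-4 - 4*b) = 2 - 4*b)
(89*(-65))*E(10) = (89*(-65))*(2 - 4*10) = -5785*(2 - 40) = -5785*(-38) = 219830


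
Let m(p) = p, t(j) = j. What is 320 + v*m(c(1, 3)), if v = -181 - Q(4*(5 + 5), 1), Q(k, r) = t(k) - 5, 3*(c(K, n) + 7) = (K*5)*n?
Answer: 752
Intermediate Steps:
c(K, n) = -7 + 5*K*n/3 (c(K, n) = -7 + ((K*5)*n)/3 = -7 + ((5*K)*n)/3 = -7 + (5*K*n)/3 = -7 + 5*K*n/3)
Q(k, r) = -5 + k (Q(k, r) = k - 5 = -5 + k)
v = -216 (v = -181 - (-5 + 4*(5 + 5)) = -181 - (-5 + 4*10) = -181 - (-5 + 40) = -181 - 1*35 = -181 - 35 = -216)
320 + v*m(c(1, 3)) = 320 - 216*(-7 + (5/3)*1*3) = 320 - 216*(-7 + 5) = 320 - 216*(-2) = 320 + 432 = 752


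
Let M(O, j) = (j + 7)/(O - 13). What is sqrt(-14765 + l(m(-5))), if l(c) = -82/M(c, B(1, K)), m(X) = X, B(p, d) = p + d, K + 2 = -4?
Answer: 13*I*sqrt(83) ≈ 118.44*I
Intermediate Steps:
K = -6 (K = -2 - 4 = -6)
B(p, d) = d + p
M(O, j) = (7 + j)/(-13 + O)
l(c) = 533 - 41*c (l(c) = -82*(-13 + c)/(7 + (-6 + 1)) = -82*(-13 + c)/(7 - 5) = -(-533 + 41*c) = -82*(-13/2 + c/2) = 533 - 41*c)
sqrt(-14765 + l(m(-5))) = sqrt(-14765 + (533 - 41*(-5))) = sqrt(-14765 + (533 + 205)) = sqrt(-14765 + 738) = sqrt(-14027) = 13*I*sqrt(83)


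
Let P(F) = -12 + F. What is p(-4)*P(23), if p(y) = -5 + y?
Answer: -99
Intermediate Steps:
p(-4)*P(23) = (-5 - 4)*(-12 + 23) = -9*11 = -99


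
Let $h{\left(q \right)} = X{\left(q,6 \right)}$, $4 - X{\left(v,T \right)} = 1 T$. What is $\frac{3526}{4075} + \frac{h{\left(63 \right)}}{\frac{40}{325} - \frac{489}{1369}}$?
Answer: $\frac{798684908}{84894475} \approx 9.408$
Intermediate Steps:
$X{\left(v,T \right)} = 4 - T$ ($X{\left(v,T \right)} = 4 - 1 T = 4 - T$)
$h{\left(q \right)} = -2$ ($h{\left(q \right)} = 4 - 6 = -2$)
$\frac{3526}{4075} + \frac{h{\left(63 \right)}}{\frac{40}{325} - \frac{489}{1369}} = \frac{3526}{4075} - \frac{2}{\frac{40}{325} - \frac{489}{1369}} = 3526 \cdot \frac{1}{4075} - \frac{2}{40 \cdot \frac{1}{325} - \frac{489}{1369}} = \frac{3526}{4075} - \frac{2}{\frac{8}{65} - \frac{489}{1369}} = \frac{3526}{4075} - \frac{2}{- \frac{20833}{88985}} = \frac{3526}{4075} - - \frac{177970}{20833} = \frac{3526}{4075} + \frac{177970}{20833} = \frac{798684908}{84894475}$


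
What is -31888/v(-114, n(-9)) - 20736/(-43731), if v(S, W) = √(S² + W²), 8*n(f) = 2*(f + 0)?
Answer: 2304/4859 - 127552*√23113/69339 ≈ -279.19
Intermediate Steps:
n(f) = f/4 (n(f) = (2*(f + 0))/8 = (2*f)/8 = f/4)
-31888/v(-114, n(-9)) - 20736/(-43731) = -31888/√((-114)² + ((¼)*(-9))²) - 20736/(-43731) = -31888/√(12996 + (-9/4)²) - 20736*(-1/43731) = -31888/√(12996 + 81/16) + 2304/4859 = -31888*4*√23113/69339 + 2304/4859 = -127552*√23113/69339 + 2304/4859 = 2304/4859 - 127552*√23113/69339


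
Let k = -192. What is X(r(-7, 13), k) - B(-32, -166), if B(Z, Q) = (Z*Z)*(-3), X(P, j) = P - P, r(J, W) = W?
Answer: 3072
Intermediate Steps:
X(P, j) = 0
B(Z, Q) = -3*Z**2 (B(Z, Q) = Z**2*(-3) = -3*Z**2)
X(r(-7, 13), k) - B(-32, -166) = 0 - (-3)*(-32)**2 = 0 - (-3)*1024 = 0 - 1*(-3072) = 0 + 3072 = 3072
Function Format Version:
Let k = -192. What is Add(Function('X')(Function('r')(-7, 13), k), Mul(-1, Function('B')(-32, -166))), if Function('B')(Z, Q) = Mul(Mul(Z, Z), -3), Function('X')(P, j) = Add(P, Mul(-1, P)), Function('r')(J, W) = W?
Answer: 3072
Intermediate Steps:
Function('X')(P, j) = 0
Function('B')(Z, Q) = Mul(-3, Pow(Z, 2)) (Function('B')(Z, Q) = Mul(Pow(Z, 2), -3) = Mul(-3, Pow(Z, 2)))
Add(Function('X')(Function('r')(-7, 13), k), Mul(-1, Function('B')(-32, -166))) = Add(0, Mul(-1, Mul(-3, Pow(-32, 2)))) = Add(0, Mul(-1, Mul(-3, 1024))) = Add(0, Mul(-1, -3072)) = Add(0, 3072) = 3072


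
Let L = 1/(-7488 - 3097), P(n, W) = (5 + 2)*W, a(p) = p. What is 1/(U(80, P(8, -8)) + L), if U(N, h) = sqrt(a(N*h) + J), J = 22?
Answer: -10585/499484239051 - 112042225*I*sqrt(4458)/499484239051 ≈ -2.1192e-8 - 0.014977*I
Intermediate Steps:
P(n, W) = 7*W
L = -1/10585 (L = 1/(-10585) = -1/10585 ≈ -9.4473e-5)
U(N, h) = sqrt(22 + N*h) (U(N, h) = sqrt(N*h + 22) = sqrt(22 + N*h))
1/(U(80, P(8, -8)) + L) = 1/(sqrt(22 + 80*(7*(-8))) - 1/10585) = 1/(sqrt(22 + 80*(-56)) - 1/10585) = 1/(sqrt(22 - 4480) - 1/10585) = 1/(sqrt(-4458) - 1/10585) = 1/(I*sqrt(4458) - 1/10585) = 1/(-1/10585 + I*sqrt(4458))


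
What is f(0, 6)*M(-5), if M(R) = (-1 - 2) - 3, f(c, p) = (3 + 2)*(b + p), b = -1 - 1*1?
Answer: -120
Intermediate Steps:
b = -2 (b = -1 - 1 = -2)
f(c, p) = -10 + 5*p (f(c, p) = (3 + 2)*(-2 + p) = 5*(-2 + p) = -10 + 5*p)
M(R) = -6 (M(R) = -3 - 3 = -6)
f(0, 6)*M(-5) = (-10 + 5*6)*(-6) = (-10 + 30)*(-6) = 20*(-6) = -120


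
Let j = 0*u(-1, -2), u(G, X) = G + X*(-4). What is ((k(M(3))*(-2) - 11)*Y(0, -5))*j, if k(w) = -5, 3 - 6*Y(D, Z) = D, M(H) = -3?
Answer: 0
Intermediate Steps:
u(G, X) = G - 4*X
Y(D, Z) = 1/2 - D/6
j = 0 (j = 0*(-1 - 4*(-2)) = 0*(-1 + 8) = 0*7 = 0)
((k(M(3))*(-2) - 11)*Y(0, -5))*j = ((-5*(-2) - 11)*(1/2 - 1/6*0))*0 = ((10 - 11)*(1/2 + 0))*0 = -1*1/2*0 = -1/2*0 = 0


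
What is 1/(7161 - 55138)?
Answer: -1/47977 ≈ -2.0843e-5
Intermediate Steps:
1/(7161 - 55138) = 1/(-47977) = -1/47977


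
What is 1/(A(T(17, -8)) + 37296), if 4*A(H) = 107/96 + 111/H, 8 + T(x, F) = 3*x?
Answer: 16512/615846809 ≈ 2.6812e-5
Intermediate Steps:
T(x, F) = -8 + 3*x
A(H) = 107/384 + 111/(4*H) (A(H) = (107/96 + 111/H)/4 = 107/384 + 111/(4*H))
1/(A(T(17, -8)) + 37296) = 1/((10656 + 107*(-8 + 3*17))/(384*(-8 + 3*17)) + 37296) = 1/((10656 + 107*(-8 + 51))/(384*(-8 + 51)) + 37296) = 1/((1/384)*(10656 + 107*43)/43 + 37296) = 1/((1/384)*(1/43)*(10656 + 4601) + 37296) = 1/((1/384)*(1/43)*15257 + 37296) = 1/(15257/16512 + 37296) = 1/(615846809/16512) = 16512/615846809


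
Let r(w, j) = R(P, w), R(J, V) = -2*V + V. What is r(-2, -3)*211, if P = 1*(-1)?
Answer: 422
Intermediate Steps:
P = -1
R(J, V) = -V
r(w, j) = -w
r(-2, -3)*211 = -1*(-2)*211 = 2*211 = 422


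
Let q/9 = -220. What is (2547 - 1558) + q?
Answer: -991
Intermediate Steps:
q = -1980 (q = 9*(-220) = -1980)
(2547 - 1558) + q = (2547 - 1558) - 1980 = 989 - 1980 = -991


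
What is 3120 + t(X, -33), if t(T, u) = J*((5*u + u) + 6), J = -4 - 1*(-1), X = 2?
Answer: 3696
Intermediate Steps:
J = -3 (J = -4 + 1 = -3)
t(T, u) = -18 - 18*u (t(T, u) = -3*((5*u + u) + 6) = -3*(6*u + 6) = -3*(6 + 6*u) = -18 - 18*u)
3120 + t(X, -33) = 3120 + (-18 - 18*(-33)) = 3120 + (-18 + 594) = 3120 + 576 = 3696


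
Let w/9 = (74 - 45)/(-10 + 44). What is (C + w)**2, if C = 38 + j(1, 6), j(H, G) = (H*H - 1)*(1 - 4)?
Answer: 2411809/1156 ≈ 2086.3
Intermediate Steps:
j(H, G) = 3 - 3*H**2 (j(H, G) = (H**2 - 1)*(-3) = (-1 + H**2)*(-3) = 3 - 3*H**2)
w = 261/34 (w = 9*((74 - 45)/(-10 + 44)) = 9*(29/34) = 261/34 ≈ 7.6765)
C = 38 (C = 38 + (3 - 3*1**2) = 38 + (3 - 3*1) = 38 + (3 - 3) = 38 + 0 = 38)
(C + w)**2 = (38 + 261/34)**2 = (1553/34)**2 = 2411809/1156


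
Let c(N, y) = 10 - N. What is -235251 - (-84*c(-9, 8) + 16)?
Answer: -233671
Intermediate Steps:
-235251 - (-84*c(-9, 8) + 16) = -235251 - (-84*(10 - 1*(-9)) + 16) = -235251 - (-84*(10 + 9) + 16) = -235251 - (-84*19 + 16) = -235251 - (-1596 + 16) = -235251 - 1*(-1580) = -235251 + 1580 = -233671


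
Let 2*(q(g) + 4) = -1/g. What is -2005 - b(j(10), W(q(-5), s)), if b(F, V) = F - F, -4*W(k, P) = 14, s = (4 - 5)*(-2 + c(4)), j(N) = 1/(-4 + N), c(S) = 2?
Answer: -2005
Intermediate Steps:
q(g) = -4 - 1/(2*g) (q(g) = -4 + (-1/g)/2 = -4 - 1/(2*g))
s = 0 (s = (4 - 5)*(-2 + 2) = -1*0 = 0)
W(k, P) = -7/2 (W(k, P) = -1/4*14 = -7/2)
b(F, V) = 0
-2005 - b(j(10), W(q(-5), s)) = -2005 - 1*0 = -2005 + 0 = -2005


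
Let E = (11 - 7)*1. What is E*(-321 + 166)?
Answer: -620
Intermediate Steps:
E = 4 (E = 4*1 = 4)
E*(-321 + 166) = 4*(-321 + 166) = 4*(-155) = -620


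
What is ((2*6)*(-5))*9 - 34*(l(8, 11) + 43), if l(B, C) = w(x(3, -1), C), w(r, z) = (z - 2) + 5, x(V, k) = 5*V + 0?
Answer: -2478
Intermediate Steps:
x(V, k) = 5*V
w(r, z) = 3 + z (w(r, z) = (-2 + z) + 5 = 3 + z)
l(B, C) = 3 + C
((2*6)*(-5))*9 - 34*(l(8, 11) + 43) = ((2*6)*(-5))*9 - 34*((3 + 11) + 43) = (12*(-5))*9 - 34*(14 + 43) = -60*9 - 34*57 = -540 - 1*1938 = -540 - 1938 = -2478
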